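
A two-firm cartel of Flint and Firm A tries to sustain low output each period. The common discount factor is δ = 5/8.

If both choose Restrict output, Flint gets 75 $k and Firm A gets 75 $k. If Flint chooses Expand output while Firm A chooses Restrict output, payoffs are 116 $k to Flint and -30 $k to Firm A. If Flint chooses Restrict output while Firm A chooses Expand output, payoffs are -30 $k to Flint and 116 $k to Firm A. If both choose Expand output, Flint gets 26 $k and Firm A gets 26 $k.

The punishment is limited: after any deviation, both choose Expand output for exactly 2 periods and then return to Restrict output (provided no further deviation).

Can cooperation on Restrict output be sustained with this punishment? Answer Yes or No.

Comparing payoff streams over the 3 periods until play realigns: cooperate → 75(1+δ+…+δ^2); deviate → 116 + 26(δ+…+δ^2).
Cooperation is sustained iff (75−26)(δ+…+δ^2) ≥ 116−75.
δ+…+δ^2 = 5/8·(1−(5/8)^2)/(1−5/8) = 1.0156, and (116−75)/(75−26) = 0.8367.
1.0156 ≥ 0.8367, so cooperation is sustainable.

Yes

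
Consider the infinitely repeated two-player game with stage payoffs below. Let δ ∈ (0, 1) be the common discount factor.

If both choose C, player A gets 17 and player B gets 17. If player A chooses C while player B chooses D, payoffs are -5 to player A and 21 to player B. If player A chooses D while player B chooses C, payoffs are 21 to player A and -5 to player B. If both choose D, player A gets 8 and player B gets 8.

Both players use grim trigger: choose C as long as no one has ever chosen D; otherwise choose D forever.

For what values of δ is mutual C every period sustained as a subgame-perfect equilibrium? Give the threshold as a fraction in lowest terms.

Under grim trigger the critical discount factor is (T−C)/(T−P) with T = 21, C = 17, P = 8.
δ* = (21−17)/(21−8) = 4/13.

4/13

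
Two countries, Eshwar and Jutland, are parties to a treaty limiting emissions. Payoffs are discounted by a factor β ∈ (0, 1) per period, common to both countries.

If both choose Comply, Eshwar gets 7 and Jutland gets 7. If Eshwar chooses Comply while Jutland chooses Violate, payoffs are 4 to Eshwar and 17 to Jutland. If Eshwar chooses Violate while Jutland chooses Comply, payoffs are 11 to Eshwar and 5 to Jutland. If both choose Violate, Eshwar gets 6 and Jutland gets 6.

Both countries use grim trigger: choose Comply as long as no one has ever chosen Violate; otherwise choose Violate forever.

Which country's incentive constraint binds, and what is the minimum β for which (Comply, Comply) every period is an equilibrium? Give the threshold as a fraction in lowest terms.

Eshwar's threshold: (11−7)/(11−6) = 4/5.
Jutland's threshold: (17−7)/(17−6) = 10/11.
4/5 < 10/11, so Jutland binds and β* = 10/11.

Jutland; β ≥ 10/11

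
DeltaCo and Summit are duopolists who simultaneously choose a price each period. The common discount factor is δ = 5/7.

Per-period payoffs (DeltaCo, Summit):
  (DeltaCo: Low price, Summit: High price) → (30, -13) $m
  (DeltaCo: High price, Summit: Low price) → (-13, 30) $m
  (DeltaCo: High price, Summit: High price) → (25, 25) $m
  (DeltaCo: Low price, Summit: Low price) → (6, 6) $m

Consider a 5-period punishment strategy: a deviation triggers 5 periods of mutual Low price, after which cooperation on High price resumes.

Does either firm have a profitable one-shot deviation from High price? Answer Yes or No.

No

IC: δ+…+δ^5 ≥ (30−25)/(25−6) = 5/19.
At δ = 5/7: partial sum = 2.0352 ≥ 0.2632. Cooperation sustainable.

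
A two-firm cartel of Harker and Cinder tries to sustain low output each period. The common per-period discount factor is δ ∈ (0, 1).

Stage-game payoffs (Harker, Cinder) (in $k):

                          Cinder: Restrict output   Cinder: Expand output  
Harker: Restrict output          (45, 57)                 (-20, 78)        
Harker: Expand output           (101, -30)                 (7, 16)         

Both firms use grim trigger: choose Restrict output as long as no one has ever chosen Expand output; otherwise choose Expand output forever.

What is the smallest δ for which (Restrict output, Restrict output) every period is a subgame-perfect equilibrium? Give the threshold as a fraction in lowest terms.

28/47

Harker: cooperation gives 45 each period; deviation gives 101 once then 7 forever.
  45/(1−δ) ≥ 101 + 7δ/(1−δ) ⇒ δ ≥ 56/94 = 28/47.
Cinder: cooperation gives 57 each period; deviation gives 78 once then 16 forever.
  δ ≥ 21/62.
Both must hold, so the binding constraint is Harker's: δ ≥ 28/47.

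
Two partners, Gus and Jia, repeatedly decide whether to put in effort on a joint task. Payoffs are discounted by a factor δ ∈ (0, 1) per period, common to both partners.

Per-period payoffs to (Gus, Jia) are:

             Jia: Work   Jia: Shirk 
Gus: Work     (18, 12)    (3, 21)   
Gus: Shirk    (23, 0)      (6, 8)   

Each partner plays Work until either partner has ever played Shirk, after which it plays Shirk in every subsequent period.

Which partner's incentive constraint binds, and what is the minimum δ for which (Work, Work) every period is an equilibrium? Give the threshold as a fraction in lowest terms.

Jia; δ ≥ 9/13

Gus's threshold: (23−18)/(23−6) = 5/17.
Jia's threshold: (21−12)/(21−8) = 9/13.
5/17 < 9/13, so Jia binds and δ* = 9/13.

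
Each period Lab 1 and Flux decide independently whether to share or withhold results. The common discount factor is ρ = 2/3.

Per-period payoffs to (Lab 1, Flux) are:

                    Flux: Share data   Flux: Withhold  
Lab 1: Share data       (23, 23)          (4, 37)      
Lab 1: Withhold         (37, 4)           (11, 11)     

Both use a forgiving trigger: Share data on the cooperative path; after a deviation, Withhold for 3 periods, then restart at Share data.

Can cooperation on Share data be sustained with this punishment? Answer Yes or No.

Yes

IC: ρ+…+ρ^3 ≥ (37−23)/(23−11) = 7/6.
At ρ = 2/3: partial sum = 1.4074 ≥ 1.1667. Cooperation sustainable.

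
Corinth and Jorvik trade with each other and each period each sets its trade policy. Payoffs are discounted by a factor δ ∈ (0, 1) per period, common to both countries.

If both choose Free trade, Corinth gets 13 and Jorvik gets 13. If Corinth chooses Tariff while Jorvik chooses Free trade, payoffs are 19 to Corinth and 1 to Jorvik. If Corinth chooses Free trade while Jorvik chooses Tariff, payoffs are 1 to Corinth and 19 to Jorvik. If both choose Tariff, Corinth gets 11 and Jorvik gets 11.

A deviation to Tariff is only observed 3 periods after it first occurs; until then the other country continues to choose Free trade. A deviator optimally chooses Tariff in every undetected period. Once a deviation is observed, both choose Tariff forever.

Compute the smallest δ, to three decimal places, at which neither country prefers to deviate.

0.909

The best deviation is to choose Tariff for all 3 undetected periods, earning 19 each, then 11 forever once detected.
Deviation value: 19(1−δ^3)/(1−δ) + 11δ^3/(1−δ); cooperation value: 13/(1−δ).
IC: 13 ≥ 19(1−δ^3) + 11δ^3 = 19 − 8δ^3.
So δ^3 ≥ 6/8 = 3/4, giving δ ≥ (3/4)^(1/3) ≈ 0.909.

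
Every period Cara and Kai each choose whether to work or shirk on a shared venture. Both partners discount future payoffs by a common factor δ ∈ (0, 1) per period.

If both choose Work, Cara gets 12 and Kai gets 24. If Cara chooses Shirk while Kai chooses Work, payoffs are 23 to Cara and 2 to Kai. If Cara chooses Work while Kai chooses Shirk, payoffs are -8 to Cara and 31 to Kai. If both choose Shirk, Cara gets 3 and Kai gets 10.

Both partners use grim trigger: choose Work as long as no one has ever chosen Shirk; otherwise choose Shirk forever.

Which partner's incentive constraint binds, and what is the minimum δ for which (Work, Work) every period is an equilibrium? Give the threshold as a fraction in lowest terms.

For Cara: deviation gain 23−12 = 11, per-period punishment loss 12−3 = 9. IC gives δ ≥ 11/20.
For Kai: gain 7, loss 14 per period, so δ ≥ 7/21 = 1/3.
The tighter constraint is Cara's, so cooperation needs δ ≥ 11/20.

Cara; δ ≥ 11/20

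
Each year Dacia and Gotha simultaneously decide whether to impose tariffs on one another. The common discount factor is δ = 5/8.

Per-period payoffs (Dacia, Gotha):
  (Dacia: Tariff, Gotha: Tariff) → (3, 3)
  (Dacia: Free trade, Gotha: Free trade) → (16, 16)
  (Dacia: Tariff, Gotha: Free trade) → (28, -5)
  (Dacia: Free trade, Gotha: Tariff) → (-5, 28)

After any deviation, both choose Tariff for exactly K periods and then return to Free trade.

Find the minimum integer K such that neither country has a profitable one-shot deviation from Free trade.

2

No profitable deviation requires (16−3)(δ+…+δ^K) ≥ 28−16, i.e. δ+…+δ^K ≥ 12/13 ≈ 0.9231.
With δ = 5/8, the partial sums are K=1: 0.6250, K=2: 1.0156.
K = 2 is the first length at which the sum reaches 0.9231.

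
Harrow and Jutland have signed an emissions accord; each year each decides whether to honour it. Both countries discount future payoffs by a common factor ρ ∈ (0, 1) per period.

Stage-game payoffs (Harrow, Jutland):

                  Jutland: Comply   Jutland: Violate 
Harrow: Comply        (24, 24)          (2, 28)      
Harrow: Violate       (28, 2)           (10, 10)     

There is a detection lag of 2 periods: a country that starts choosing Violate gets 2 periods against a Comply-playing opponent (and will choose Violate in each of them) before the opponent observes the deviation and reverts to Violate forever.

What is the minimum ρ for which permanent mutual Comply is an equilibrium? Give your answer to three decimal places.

0.471

The best deviation is to choose Violate for all 2 undetected periods, earning 28 each, then 10 forever once detected.
Deviation value: 28(1−ρ^2)/(1−ρ) + 10ρ^2/(1−ρ); cooperation value: 24/(1−ρ).
IC: 24 ≥ 28(1−ρ^2) + 10ρ^2 = 28 − 18ρ^2.
So ρ^2 ≥ 4/18 = 2/9, giving ρ ≥ (2/9)^(1/2) ≈ 0.471.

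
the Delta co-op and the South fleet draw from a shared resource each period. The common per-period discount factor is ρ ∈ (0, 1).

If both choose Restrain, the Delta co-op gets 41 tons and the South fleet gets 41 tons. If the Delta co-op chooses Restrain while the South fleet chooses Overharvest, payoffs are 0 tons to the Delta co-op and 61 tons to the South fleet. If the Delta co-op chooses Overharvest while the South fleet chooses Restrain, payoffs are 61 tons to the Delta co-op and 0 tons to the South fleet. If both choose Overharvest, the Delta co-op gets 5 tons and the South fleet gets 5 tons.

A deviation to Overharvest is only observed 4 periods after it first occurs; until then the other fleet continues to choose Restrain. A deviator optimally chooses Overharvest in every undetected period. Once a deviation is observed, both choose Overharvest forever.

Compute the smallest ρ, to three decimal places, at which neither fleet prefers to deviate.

0.773

A deviator earns 61 for 4 periods, then 5 forever; cooperating earns 41 forever. Multiplying the IC by (1−ρ):
41 ≥ 61(1−ρ^4) + 5ρ^4, so 56·ρ^4 ≥ 20 and ρ^4 ≥ 5/14.
ρ ≥ (5/14)^(1/4) ≈ 0.773.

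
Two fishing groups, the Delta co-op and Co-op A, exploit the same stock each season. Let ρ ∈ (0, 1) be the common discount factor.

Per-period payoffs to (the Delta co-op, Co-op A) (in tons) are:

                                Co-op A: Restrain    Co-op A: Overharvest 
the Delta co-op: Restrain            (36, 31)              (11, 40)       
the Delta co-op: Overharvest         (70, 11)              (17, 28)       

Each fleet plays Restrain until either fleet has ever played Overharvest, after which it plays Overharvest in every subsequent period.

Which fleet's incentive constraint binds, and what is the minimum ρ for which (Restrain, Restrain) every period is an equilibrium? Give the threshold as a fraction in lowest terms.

Co-op A; ρ ≥ 3/4

the Delta co-op: cooperation gives 36 each period; deviation gives 70 once then 17 forever.
  36/(1−ρ) ≥ 70 + 17ρ/(1−ρ) ⇒ ρ ≥ 34/53.
Co-op A: cooperation gives 31 each period; deviation gives 40 once then 28 forever.
  ρ ≥ 9/12 = 3/4.
Both must hold, so the binding constraint is Co-op A's: ρ ≥ 3/4.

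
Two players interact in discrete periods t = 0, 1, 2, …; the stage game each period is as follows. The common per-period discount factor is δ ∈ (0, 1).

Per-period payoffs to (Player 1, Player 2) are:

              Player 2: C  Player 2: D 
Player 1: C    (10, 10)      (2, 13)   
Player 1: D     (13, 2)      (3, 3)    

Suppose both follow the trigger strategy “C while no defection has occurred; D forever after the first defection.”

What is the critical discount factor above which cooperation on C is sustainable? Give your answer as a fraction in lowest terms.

3/10

One-period gain from deviating is 13 − 10 = 3. The loss is 10 − 3 = 7 in every subsequent period, with present value 7·δ/(1−δ).
Deviation is unprofitable when 7·δ/(1−δ) ≥ 3, i.e. δ/(1−δ) ≥ 3/7.
Equivalently δ ≥ 3/(3+7) = 3/10.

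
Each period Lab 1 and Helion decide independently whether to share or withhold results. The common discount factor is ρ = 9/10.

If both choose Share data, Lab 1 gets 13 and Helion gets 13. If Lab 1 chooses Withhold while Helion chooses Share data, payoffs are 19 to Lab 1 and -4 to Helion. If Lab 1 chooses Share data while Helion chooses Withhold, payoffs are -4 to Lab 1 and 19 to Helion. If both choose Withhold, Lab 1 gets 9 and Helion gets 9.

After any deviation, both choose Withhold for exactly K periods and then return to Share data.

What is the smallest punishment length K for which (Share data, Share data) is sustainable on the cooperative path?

IC: ρ(1−ρ^K)/(1−ρ) ≥ (19−13)/(13−9) = 3/2.
With ρ = 9/10: need 1 − ρ^K ≥ 3/2·(1−9/10)/(9/10), i.e. ρ^K ≤ 0.8333.
Since (9/10)^1 = 0.9000 and (9/10)^2 = 0.8100, the smallest such K is 2.

2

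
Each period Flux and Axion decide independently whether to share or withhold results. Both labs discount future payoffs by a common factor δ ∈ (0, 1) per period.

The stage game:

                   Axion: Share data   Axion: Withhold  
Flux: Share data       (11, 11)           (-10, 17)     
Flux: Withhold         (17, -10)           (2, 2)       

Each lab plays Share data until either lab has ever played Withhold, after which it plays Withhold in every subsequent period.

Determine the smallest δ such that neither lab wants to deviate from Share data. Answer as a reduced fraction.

2/5

11/(1−δ) ≥ 17 + 2δ/(1−δ)
11 ≥ 17 − 15δ
δ ≥ 6/15 = 2/5.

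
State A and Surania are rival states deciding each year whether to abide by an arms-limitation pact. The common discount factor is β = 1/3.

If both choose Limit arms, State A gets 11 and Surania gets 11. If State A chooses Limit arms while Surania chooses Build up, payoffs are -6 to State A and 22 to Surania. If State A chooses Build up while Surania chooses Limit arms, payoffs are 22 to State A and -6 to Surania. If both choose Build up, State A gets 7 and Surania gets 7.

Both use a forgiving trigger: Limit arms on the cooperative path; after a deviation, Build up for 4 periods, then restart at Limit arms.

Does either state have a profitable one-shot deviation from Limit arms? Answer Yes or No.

Comparing payoff streams over the 5 periods until play realigns: cooperate → 11(1+β+…+β^4); deviate → 22 + 7(β+…+β^4).
Cooperation is sustained iff (11−7)(β+…+β^4) ≥ 22−11.
β+…+β^4 = 1/3·(1−(1/3)^4)/(1−1/3) = 0.4938, and (22−11)/(11−7) = 2.7500.
0.4938 < 2.7500, so cooperation is not sustainable.

Yes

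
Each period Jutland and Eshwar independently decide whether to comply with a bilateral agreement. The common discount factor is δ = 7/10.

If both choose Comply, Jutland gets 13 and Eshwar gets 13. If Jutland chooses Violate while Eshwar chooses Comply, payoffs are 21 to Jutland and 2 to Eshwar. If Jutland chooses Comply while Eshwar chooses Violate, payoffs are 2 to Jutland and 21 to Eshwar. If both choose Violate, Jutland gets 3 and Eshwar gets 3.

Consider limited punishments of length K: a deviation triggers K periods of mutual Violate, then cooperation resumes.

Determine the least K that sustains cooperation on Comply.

2

No profitable deviation requires (13−3)(δ+…+δ^K) ≥ 21−13, i.e. δ+…+δ^K ≥ 4/5 ≈ 0.8000.
With δ = 7/10, the partial sums are K=1: 0.7000, K=2: 1.1900.
K = 2 is the first length at which the sum reaches 0.8000.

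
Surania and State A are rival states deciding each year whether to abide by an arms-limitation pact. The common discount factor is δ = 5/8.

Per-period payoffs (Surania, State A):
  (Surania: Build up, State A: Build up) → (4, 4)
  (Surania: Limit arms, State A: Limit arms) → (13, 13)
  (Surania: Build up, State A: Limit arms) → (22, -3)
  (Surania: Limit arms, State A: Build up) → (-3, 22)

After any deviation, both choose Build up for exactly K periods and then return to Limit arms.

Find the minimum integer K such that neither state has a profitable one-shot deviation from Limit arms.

No profitable deviation requires (13−4)(δ+…+δ^K) ≥ 22−13, i.e. δ+…+δ^K ≥ 1 ≈ 1.0000.
With δ = 5/8, the partial sums are K=1: 0.6250, K=2: 1.0156.
K = 2 is the first length at which the sum reaches 1.0000.

2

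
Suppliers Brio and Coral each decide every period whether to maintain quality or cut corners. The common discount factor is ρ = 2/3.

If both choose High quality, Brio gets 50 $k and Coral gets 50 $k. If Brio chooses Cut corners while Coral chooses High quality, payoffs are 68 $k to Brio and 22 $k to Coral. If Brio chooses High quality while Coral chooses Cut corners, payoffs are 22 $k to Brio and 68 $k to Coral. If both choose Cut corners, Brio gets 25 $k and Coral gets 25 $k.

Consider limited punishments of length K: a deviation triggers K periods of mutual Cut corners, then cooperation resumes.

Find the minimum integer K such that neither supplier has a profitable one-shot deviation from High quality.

2

Need Σ_{k=1}^{K} ρ^k ≥ (68−50)/(50−25) = 0.7200 at ρ = 2/3.
At K = 1 the sum is 0.6667 < 0.7200; at K = 2 it is 1.1111 ≥ 0.7200.
So the minimum punishment length is K = 2.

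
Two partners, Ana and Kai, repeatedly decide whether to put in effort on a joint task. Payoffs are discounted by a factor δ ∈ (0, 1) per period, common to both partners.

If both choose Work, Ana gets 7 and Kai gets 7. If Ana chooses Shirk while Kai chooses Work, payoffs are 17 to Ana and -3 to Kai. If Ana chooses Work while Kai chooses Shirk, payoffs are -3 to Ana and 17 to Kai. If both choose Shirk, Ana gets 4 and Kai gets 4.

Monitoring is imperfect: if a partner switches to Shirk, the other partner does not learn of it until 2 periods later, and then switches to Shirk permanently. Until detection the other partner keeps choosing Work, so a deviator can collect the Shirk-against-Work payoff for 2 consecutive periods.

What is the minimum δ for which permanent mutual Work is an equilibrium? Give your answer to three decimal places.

0.877

The best deviation is to choose Shirk for all 2 undetected periods, earning 17 each, then 4 forever once detected.
Deviation value: 17(1−δ^2)/(1−δ) + 4δ^2/(1−δ); cooperation value: 7/(1−δ).
IC: 7 ≥ 17(1−δ^2) + 4δ^2 = 17 − 13δ^2.
So δ^2 ≥ 10/13, giving δ ≥ (10/13)^(1/2) ≈ 0.877.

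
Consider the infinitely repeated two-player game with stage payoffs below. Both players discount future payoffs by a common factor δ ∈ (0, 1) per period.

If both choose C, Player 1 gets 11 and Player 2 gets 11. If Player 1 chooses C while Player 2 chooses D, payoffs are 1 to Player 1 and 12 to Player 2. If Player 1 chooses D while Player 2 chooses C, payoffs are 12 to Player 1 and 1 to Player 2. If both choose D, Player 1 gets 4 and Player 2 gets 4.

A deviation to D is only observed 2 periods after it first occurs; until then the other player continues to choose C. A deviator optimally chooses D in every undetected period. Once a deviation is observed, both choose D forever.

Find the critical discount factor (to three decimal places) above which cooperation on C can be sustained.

0.354

The best deviation is to choose D for all 2 undetected periods, earning 12 each, then 4 forever once detected.
Deviation value: 12(1−δ^2)/(1−δ) + 4δ^2/(1−δ); cooperation value: 11/(1−δ).
IC: 11 ≥ 12(1−δ^2) + 4δ^2 = 12 − 8δ^2.
So δ^2 ≥ 1/8, giving δ ≥ (1/8)^(1/2) ≈ 0.354.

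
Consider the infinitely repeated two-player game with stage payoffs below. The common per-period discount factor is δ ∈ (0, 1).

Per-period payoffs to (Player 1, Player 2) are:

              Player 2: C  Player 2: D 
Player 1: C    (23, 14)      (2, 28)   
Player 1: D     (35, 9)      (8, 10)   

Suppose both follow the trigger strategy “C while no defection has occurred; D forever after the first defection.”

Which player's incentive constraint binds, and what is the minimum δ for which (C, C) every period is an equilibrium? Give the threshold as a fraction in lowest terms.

Player 1's threshold: (35−23)/(35−8) = 4/9.
Player 2's threshold: (28−14)/(28−10) = 7/9.
4/9 < 7/9, so Player 2 binds and δ* = 7/9.

Player 2; δ ≥ 7/9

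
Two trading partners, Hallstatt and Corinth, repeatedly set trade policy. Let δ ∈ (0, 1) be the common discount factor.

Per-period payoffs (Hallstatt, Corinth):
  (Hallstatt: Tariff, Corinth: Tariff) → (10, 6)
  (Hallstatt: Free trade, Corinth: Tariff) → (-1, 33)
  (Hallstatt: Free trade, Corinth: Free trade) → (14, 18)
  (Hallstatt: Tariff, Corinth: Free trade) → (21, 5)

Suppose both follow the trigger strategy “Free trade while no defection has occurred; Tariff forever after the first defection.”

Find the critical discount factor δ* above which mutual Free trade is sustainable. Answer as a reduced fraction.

7/11

Hallstatt: cooperation gives 14 each period; deviation gives 21 once then 10 forever.
  14/(1−δ) ≥ 21 + 10δ/(1−δ) ⇒ δ ≥ 7/11.
Corinth: cooperation gives 18 each period; deviation gives 33 once then 6 forever.
  δ ≥ 15/27 = 5/9.
Both must hold, so the binding constraint is Hallstatt's: δ ≥ 7/11.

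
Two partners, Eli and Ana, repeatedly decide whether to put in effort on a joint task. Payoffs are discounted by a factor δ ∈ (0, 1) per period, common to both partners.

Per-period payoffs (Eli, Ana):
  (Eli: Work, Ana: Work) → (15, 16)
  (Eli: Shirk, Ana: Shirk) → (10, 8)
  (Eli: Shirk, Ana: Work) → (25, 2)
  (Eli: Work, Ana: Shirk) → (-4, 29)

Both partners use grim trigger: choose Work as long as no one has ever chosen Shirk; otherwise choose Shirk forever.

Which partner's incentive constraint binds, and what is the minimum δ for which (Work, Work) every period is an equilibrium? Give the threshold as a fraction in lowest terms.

For Eli: deviation gain 25−15 = 10, per-period punishment loss 15−10 = 5. IC gives δ ≥ 10/15 = 2/3.
For Ana: gain 13, loss 8 per period, so δ ≥ 13/21.
The tighter constraint is Eli's, so cooperation needs δ ≥ 2/3.

Eli; δ ≥ 2/3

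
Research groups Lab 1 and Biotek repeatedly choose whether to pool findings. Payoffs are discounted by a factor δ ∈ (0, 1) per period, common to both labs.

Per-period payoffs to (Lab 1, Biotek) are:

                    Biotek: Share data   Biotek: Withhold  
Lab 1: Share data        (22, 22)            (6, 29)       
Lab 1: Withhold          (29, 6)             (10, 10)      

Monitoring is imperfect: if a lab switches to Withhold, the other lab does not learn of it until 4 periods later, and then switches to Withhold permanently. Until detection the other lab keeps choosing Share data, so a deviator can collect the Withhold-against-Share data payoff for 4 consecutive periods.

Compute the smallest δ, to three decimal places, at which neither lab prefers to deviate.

0.779

Deviating for the 4 undetected periods gains 29−22 = 7 per period over cooperation, then loses 22−10 = 12 per period forever once punishment starts.
Gain: 7(1 + δ + … + δ^3); loss: 12·δ^4/(1−δ).
No profitable deviation ⇔ 7(1−δ^4) ≤ 12·δ^4, i.e. δ^4 ≥ 7/(7+12) = 7/19.
Hence δ ≥ (7/19)^(1/4) ≈ 0.779.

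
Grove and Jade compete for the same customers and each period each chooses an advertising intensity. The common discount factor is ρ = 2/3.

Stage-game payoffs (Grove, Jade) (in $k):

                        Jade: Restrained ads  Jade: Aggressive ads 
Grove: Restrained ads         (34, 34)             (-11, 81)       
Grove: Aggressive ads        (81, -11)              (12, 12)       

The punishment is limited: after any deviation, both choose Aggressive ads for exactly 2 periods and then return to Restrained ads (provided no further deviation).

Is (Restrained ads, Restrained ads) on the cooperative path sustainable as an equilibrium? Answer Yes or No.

No

A one-shot deviation gives 81 now, then 12 for 2 periods, then back to 34.
Gain from deviating: (81−34) today; loss: (34−12) in each of the next 2 periods.
No-deviation condition: (34−12)(ρ+…+ρ^2) ≥ 81−34, i.e. ρ+…+ρ^2 ≥ 47/22.
At ρ = 2/3: ρ+…+ρ^2 = 1.1111 < 2.1364.
So cooperation is not sustainable.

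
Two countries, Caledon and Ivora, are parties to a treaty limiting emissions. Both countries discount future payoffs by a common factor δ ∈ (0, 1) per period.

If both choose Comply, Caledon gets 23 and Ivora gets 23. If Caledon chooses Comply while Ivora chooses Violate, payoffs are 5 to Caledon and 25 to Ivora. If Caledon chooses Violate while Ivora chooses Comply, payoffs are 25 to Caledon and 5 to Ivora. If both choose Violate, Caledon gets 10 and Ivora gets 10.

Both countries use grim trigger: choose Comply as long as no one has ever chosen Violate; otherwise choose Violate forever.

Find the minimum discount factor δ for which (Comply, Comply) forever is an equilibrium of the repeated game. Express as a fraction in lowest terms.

2/15

One-period gain from deviating is 25 − 23 = 2. The loss is 23 − 10 = 13 in every subsequent period, with present value 13·δ/(1−δ).
Deviation is unprofitable when 13·δ/(1−δ) ≥ 2, i.e. δ/(1−δ) ≥ 2/13.
Equivalently δ ≥ 2/(2+13) = 2/15.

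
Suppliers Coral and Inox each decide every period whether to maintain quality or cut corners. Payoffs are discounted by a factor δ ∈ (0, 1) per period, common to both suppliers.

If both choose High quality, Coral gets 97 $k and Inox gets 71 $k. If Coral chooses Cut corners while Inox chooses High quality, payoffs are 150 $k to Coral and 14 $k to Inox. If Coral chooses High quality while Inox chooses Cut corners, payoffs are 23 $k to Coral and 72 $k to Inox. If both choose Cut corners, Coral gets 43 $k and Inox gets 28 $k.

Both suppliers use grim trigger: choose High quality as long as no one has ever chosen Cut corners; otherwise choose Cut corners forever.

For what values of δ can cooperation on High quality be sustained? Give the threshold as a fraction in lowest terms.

For Coral: deviation gain 150−97 = 53, per-period punishment loss 97−43 = 54. IC gives δ ≥ 53/107.
For Inox: gain 1, loss 43 per period, so δ ≥ 1/44.
The tighter constraint is Coral's, so cooperation needs δ ≥ 53/107.

53/107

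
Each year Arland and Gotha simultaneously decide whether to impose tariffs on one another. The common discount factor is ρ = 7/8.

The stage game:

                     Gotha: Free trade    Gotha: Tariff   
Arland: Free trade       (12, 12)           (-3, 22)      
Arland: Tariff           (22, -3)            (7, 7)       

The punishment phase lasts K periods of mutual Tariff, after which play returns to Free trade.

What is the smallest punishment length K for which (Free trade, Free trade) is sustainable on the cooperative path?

3

Need Σ_{k=1}^{K} ρ^k ≥ (22−12)/(12−7) = 2.0000 at ρ = 7/8.
At K = 2 the sum is 1.6406 < 2.0000; at K = 3 it is 2.3105 ≥ 2.0000.
So the minimum punishment length is K = 3.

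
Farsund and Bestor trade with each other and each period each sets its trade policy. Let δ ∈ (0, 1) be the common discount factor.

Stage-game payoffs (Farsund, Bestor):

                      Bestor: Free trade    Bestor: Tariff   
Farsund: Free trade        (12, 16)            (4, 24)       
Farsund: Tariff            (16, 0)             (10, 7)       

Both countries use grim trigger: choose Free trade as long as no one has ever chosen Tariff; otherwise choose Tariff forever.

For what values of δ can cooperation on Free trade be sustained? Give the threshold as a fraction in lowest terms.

2/3

For Farsund: deviation gain 16−12 = 4, per-period punishment loss 12−10 = 2. IC gives δ ≥ 4/6 = 2/3.
For Bestor: gain 8, loss 9 per period, so δ ≥ 8/17.
The tighter constraint is Farsund's, so cooperation needs δ ≥ 2/3.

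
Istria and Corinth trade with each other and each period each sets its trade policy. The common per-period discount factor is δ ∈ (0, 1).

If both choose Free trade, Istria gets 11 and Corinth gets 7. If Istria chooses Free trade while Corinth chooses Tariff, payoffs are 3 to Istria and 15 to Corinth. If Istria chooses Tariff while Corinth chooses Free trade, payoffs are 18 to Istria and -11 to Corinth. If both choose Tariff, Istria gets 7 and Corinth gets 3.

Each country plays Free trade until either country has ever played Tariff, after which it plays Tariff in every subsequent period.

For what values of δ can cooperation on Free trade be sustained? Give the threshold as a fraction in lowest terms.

Istria: cooperation gives 11 each period; deviation gives 18 once then 7 forever.
  11/(1−δ) ≥ 18 + 7δ/(1−δ) ⇒ δ ≥ 7/11.
Corinth: cooperation gives 7 each period; deviation gives 15 once then 3 forever.
  δ ≥ 8/12 = 2/3.
Both must hold, so the binding constraint is Corinth's: δ ≥ 2/3.

2/3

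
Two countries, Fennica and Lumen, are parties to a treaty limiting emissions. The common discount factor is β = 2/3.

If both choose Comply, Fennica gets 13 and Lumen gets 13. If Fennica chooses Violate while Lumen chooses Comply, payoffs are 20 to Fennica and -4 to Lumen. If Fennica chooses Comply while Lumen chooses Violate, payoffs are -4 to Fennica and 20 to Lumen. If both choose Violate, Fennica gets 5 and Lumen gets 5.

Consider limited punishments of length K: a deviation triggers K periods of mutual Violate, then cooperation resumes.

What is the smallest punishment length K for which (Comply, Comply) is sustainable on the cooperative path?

IC: β(1−β^K)/(1−β) ≥ (20−13)/(13−5) = 7/8.
With β = 2/3: need 1 − β^K ≥ 7/8·(1−2/3)/(2/3), i.e. β^K ≤ 0.5625.
Since (2/3)^1 = 0.6667 and (2/3)^2 = 0.4444, the smallest such K is 2.

2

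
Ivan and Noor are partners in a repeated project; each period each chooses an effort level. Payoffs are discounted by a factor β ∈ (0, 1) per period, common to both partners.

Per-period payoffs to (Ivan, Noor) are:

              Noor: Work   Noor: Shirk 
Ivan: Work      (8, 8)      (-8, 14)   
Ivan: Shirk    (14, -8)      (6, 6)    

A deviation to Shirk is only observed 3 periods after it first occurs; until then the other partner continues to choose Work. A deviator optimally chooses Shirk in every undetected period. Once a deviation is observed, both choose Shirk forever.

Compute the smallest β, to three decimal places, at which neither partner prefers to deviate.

A deviator earns 14 for 3 periods, then 6 forever; cooperating earns 8 forever. Multiplying the IC by (1−β):
8 ≥ 14(1−β^3) + 6β^3, so 8·β^3 ≥ 6 and β^3 ≥ 3/4.
β ≥ (3/4)^(1/3) ≈ 0.909.

0.909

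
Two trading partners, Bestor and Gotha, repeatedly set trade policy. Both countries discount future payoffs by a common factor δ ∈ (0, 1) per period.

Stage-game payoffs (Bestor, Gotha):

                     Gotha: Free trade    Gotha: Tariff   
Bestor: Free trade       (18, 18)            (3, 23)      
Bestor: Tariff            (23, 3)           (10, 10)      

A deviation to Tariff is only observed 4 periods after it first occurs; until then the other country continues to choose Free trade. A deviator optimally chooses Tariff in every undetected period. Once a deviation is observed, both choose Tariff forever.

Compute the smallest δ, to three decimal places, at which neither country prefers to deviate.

0.788

A deviator earns 23 for 4 periods, then 10 forever; cooperating earns 18 forever. Multiplying the IC by (1−δ):
18 ≥ 23(1−δ^4) + 10δ^4, so 13·δ^4 ≥ 5 and δ^4 ≥ 5/13.
δ ≥ (5/13)^(1/4) ≈ 0.788.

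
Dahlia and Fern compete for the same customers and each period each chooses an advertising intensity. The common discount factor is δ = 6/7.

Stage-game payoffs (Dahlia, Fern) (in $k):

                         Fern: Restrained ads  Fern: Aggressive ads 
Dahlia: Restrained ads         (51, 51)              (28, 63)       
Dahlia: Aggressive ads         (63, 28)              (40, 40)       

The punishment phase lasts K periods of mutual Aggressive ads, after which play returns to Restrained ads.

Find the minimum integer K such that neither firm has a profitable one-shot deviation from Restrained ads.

No profitable deviation requires (51−40)(δ+…+δ^K) ≥ 63−51, i.e. δ+…+δ^K ≥ 12/11 ≈ 1.0909.
With δ = 6/7, the partial sums are K=1: 0.8571, K=2: 1.5918.
K = 2 is the first length at which the sum reaches 1.0909.

2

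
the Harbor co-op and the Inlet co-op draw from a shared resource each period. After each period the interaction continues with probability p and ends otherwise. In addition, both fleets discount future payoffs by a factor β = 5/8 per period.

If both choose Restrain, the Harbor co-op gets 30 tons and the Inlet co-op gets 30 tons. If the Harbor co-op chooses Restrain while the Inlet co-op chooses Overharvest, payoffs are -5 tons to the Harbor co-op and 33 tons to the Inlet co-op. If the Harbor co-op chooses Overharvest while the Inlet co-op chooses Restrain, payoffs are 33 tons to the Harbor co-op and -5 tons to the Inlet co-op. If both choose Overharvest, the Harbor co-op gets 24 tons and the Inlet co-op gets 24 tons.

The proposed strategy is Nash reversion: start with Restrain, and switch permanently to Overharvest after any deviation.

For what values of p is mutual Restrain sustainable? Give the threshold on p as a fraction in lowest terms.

With continuation probability p and discount β, the effective per-period discount factor is βp.
Grim-trigger IC: βp ≥ (33−30)/(33−24) = 1/3.
So p ≥ (1/3)/(5/8) = 8/15.

8/15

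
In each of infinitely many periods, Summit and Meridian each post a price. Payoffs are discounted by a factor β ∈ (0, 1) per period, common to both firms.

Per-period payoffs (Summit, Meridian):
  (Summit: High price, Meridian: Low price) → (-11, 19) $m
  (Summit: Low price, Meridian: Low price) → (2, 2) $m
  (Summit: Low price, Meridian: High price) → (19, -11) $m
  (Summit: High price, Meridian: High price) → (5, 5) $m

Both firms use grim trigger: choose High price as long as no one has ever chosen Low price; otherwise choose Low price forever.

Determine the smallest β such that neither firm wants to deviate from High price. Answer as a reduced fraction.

14/17

5/(1−β) ≥ 19 + 2β/(1−β)
5 ≥ 19 − 17β
β ≥ 14/17.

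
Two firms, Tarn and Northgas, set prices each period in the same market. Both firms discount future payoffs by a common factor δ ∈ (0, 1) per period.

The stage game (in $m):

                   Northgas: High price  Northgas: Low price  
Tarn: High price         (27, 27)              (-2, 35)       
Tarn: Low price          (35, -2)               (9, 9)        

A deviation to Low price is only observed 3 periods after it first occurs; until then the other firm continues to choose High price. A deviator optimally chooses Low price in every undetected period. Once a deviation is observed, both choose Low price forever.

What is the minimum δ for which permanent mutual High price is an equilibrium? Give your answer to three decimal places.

0.675

Deviating for the 3 undetected periods gains 35−27 = 8 per period over cooperation, then loses 27−9 = 18 per period forever once punishment starts.
Gain: 8(1 + δ + … + δ^2); loss: 18·δ^3/(1−δ).
No profitable deviation ⇔ 8(1−δ^3) ≤ 18·δ^3, i.e. δ^3 ≥ 8/(8+18) = 4/13.
Hence δ ≥ (4/13)^(1/3) ≈ 0.675.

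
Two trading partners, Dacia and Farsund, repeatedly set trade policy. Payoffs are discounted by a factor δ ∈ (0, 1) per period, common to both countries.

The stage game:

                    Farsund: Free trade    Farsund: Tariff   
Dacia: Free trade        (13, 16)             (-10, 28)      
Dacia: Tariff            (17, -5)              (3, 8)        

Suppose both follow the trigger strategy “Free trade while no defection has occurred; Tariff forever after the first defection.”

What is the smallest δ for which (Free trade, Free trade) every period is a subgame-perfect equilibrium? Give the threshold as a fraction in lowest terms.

For Dacia: deviation gain 17−13 = 4, per-period punishment loss 13−3 = 10. IC gives δ ≥ 4/14 = 2/7.
For Farsund: gain 12, loss 8 per period, so δ ≥ 12/20 = 3/5.
The tighter constraint is Farsund's, so cooperation needs δ ≥ 3/5.

3/5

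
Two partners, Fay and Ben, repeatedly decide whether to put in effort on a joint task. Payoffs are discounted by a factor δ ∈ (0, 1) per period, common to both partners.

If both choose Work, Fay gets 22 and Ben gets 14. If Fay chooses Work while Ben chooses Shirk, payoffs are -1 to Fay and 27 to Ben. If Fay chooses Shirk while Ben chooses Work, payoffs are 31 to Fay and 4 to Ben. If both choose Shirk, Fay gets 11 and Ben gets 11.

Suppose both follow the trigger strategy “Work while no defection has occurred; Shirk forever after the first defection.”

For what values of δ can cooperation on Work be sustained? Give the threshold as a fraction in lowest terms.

13/16

For Fay: deviation gain 31−22 = 9, per-period punishment loss 22−11 = 11. IC gives δ ≥ 9/20.
For Ben: gain 13, loss 3 per period, so δ ≥ 13/16.
The tighter constraint is Ben's, so cooperation needs δ ≥ 13/16.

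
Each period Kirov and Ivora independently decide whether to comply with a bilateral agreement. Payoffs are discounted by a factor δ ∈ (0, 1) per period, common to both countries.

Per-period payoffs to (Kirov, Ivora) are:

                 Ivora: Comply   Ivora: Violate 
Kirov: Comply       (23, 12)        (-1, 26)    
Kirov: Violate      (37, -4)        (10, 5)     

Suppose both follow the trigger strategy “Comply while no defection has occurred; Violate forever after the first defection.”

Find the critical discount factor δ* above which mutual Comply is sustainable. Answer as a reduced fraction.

Kirov: cooperation gives 23 each period; deviation gives 37 once then 10 forever.
  23/(1−δ) ≥ 37 + 10δ/(1−δ) ⇒ δ ≥ 14/27.
Ivora: cooperation gives 12 each period; deviation gives 26 once then 5 forever.
  δ ≥ 14/21 = 2/3.
Both must hold, so the binding constraint is Ivora's: δ ≥ 2/3.

2/3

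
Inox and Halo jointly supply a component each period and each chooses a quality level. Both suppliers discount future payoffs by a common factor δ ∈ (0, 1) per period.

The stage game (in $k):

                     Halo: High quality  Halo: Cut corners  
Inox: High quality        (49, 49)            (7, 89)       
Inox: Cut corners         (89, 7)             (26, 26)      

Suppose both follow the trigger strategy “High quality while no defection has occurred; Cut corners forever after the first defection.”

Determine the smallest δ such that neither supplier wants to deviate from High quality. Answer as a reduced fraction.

40/63

Cooperation forever yields 49 each period: 49/(1−δ).
Deviating yields 89 once, then 26 forever: 89 + 26δ/(1−δ).
No profitable deviation requires 49/(1−δ) ≥ 89 + 26δ/(1−δ).
Multiplying by (1−δ): 49 ≥ 89(1−δ) + 26δ = 89 − 63δ.
So 63δ ≥ 40, i.e. δ ≥ 40/63.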